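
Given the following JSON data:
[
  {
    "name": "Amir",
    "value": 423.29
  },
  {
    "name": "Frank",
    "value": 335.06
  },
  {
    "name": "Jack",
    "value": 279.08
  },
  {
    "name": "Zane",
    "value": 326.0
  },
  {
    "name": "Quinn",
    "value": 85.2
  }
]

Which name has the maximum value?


Comparing values:
  Amir: 423.29
  Frank: 335.06
  Jack: 279.08
  Zane: 326.0
  Quinn: 85.2
Maximum: Amir (423.29)

ANSWER: Amir


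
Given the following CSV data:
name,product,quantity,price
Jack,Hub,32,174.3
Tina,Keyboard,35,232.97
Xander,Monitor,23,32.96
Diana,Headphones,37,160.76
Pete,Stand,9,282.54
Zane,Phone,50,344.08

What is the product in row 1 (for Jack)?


Row 1: Jack
Column 'product' = Hub

ANSWER: Hub


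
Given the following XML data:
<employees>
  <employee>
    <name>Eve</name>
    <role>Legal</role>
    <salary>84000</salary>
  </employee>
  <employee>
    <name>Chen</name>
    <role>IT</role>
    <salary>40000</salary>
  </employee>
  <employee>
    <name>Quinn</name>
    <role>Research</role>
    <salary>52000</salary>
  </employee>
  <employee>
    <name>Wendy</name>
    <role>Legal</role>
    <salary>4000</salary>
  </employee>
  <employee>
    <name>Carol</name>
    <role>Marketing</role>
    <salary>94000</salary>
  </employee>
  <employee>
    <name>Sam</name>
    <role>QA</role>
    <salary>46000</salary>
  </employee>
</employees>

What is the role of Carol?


Searching for <employee> with <name>Carol</name>
Found at position 5
<role>Marketing</role>

ANSWER: Marketing


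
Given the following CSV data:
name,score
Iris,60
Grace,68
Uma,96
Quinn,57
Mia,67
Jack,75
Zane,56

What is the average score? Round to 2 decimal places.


Scores: 60, 68, 96, 57, 67, 75, 56
Sum = 479
Count = 7
Average = 479 / 7 = 68.43

ANSWER: 68.43


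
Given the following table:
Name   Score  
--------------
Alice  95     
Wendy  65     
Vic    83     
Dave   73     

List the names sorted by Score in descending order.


Sorting by Score (descending):
  Alice: 95
  Vic: 83
  Dave: 73
  Wendy: 65


ANSWER: Alice, Vic, Dave, Wendy


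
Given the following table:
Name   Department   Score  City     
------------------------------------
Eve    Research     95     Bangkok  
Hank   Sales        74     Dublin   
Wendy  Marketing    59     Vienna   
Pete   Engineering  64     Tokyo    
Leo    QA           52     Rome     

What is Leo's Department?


Row 5: Leo
Department = QA

ANSWER: QA


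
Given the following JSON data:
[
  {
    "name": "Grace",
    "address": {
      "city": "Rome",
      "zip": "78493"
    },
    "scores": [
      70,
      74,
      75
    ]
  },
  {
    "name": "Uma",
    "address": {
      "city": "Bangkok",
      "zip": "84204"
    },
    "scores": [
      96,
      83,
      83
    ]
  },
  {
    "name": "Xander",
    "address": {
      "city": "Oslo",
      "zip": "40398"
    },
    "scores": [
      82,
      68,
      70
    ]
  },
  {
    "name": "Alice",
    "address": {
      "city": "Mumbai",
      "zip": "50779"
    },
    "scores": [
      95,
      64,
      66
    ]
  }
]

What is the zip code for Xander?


Path: records[2].address.zip
Value: 40398

ANSWER: 40398


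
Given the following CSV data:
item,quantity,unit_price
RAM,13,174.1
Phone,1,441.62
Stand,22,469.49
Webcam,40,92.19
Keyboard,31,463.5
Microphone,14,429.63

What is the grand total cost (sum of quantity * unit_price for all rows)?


Computing row totals:
  RAM: 13 * 174.1 = 2263.3
  Phone: 1 * 441.62 = 441.62
  Stand: 22 * 469.49 = 10328.78
  Webcam: 40 * 92.19 = 3687.6
  Keyboard: 31 * 463.5 = 14368.5
  Microphone: 14 * 429.63 = 6014.82
Grand total = 2263.3 + 441.62 + 10328.78 + 3687.6 + 14368.5 + 6014.82 = 37104.62

ANSWER: 37104.62


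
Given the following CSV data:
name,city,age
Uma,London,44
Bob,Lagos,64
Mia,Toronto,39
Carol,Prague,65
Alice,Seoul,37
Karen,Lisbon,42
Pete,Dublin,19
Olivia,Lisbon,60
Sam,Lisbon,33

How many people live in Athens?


Scanning city column for 'Athens':
Total matches: 0

ANSWER: 0


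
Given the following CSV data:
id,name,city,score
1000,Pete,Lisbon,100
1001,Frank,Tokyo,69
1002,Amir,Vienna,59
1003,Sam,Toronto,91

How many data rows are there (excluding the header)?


Counting rows (excluding header):
Header: id,name,city,score
Data rows: 4

ANSWER: 4


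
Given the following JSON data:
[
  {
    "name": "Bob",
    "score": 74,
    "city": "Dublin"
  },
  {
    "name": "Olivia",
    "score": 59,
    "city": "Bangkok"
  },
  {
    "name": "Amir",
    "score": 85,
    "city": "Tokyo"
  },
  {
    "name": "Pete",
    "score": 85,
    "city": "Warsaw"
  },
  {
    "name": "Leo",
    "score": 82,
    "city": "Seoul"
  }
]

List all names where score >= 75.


Filtering records where score >= 75:
  Bob (score=74) -> no
  Olivia (score=59) -> no
  Amir (score=85) -> YES
  Pete (score=85) -> YES
  Leo (score=82) -> YES


ANSWER: Amir, Pete, Leo


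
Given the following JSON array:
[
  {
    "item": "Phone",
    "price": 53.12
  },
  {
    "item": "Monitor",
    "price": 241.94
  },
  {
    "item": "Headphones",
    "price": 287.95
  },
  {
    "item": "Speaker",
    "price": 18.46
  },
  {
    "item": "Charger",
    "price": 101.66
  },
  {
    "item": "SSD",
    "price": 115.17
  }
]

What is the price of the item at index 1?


Array index 1 -> Monitor
price = 241.94

ANSWER: 241.94


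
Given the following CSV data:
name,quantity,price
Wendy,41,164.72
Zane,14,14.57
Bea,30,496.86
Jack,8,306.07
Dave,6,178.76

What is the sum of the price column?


Values in 'price' column:
  Row 1: 164.72
  Row 2: 14.57
  Row 3: 496.86
  Row 4: 306.07
  Row 5: 178.76
Sum = 164.72 + 14.57 + 496.86 + 306.07 + 178.76 = 1160.98

ANSWER: 1160.98


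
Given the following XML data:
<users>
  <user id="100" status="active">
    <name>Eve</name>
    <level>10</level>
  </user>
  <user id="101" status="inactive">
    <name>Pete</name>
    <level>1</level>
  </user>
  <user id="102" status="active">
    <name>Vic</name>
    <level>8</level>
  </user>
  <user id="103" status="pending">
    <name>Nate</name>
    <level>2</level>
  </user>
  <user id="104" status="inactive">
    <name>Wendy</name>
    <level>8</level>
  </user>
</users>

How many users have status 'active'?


Counting users with status='active':
  Eve (id=100) -> MATCH
  Vic (id=102) -> MATCH
Count: 2

ANSWER: 2


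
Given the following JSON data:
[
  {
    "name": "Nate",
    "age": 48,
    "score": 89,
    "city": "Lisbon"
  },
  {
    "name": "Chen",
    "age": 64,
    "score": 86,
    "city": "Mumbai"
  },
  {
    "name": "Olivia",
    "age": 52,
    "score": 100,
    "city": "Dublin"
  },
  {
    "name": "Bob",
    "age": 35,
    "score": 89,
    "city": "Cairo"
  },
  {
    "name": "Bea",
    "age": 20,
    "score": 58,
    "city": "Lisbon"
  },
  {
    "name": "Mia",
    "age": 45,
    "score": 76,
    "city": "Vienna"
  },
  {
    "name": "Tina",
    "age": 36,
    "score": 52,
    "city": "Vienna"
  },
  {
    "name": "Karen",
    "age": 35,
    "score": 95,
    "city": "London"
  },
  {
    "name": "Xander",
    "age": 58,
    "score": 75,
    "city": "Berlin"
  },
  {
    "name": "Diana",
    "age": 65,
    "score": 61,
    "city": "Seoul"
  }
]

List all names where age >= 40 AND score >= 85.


Checking both conditions:
  Nate (age=48, score=89) -> YES
  Chen (age=64, score=86) -> YES
  Olivia (age=52, score=100) -> YES
  Bob (age=35, score=89) -> no
  Bea (age=20, score=58) -> no
  Mia (age=45, score=76) -> no
  Tina (age=36, score=52) -> no
  Karen (age=35, score=95) -> no
  Xander (age=58, score=75) -> no
  Diana (age=65, score=61) -> no


ANSWER: Nate, Chen, Olivia


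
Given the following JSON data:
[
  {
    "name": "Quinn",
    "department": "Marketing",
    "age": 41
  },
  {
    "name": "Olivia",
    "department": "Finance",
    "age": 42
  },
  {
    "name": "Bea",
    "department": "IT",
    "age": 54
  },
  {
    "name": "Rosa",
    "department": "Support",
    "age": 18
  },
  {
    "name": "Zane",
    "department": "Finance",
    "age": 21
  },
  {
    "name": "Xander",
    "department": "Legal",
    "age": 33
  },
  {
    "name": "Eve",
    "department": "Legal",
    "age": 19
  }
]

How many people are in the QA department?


Scanning records for department = QA
  No matches found
Count: 0

ANSWER: 0


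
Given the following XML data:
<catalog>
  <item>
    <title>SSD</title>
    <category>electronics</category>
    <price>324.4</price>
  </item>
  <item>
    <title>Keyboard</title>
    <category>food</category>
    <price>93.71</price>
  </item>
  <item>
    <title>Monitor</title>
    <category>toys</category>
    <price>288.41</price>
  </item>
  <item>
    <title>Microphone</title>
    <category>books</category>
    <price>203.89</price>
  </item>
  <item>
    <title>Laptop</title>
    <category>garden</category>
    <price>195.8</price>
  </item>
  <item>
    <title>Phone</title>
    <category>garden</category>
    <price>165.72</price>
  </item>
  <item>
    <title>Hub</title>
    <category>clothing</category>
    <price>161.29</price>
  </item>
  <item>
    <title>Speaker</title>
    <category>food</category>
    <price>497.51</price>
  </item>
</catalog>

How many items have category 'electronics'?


Scanning <item> elements for <category>electronics</category>:
  Item 1: SSD -> MATCH
Count: 1

ANSWER: 1


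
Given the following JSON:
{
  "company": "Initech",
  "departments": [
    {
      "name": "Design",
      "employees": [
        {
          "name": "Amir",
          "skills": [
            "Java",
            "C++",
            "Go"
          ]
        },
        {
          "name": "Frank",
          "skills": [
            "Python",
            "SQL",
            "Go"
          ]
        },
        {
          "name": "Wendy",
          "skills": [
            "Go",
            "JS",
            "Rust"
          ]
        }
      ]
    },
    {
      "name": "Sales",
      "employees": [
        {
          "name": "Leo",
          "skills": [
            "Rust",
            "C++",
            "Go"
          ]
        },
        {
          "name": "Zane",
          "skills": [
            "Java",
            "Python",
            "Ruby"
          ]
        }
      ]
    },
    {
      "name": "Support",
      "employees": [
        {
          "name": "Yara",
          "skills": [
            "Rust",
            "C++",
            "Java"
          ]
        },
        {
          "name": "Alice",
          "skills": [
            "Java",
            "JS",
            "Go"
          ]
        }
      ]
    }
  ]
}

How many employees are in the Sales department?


Path: departments[1].employees
Count: 2

ANSWER: 2


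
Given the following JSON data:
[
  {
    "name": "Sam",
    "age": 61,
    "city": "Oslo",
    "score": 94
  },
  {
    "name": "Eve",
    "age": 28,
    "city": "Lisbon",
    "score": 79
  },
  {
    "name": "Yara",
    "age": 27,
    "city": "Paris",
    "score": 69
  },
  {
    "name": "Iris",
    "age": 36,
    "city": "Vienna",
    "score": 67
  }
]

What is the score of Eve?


Looking up record where name = Eve
Record index: 1
Field 'score' = 79

ANSWER: 79


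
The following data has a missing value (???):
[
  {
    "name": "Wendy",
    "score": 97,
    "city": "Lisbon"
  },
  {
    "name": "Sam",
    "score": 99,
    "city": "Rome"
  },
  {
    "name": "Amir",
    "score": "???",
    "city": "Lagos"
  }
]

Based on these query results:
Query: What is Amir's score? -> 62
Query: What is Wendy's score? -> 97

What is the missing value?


The missing value is Amir's score
From query: Amir's score = 62

ANSWER: 62


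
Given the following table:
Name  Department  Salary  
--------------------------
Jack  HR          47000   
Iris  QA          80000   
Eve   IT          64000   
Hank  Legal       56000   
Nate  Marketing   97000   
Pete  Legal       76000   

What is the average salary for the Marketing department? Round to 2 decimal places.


Marketing department members:
  Nate: 97000
Sum = 97000
Count = 1
Average = 97000 / 1 = 97000.00

ANSWER: 97000.00


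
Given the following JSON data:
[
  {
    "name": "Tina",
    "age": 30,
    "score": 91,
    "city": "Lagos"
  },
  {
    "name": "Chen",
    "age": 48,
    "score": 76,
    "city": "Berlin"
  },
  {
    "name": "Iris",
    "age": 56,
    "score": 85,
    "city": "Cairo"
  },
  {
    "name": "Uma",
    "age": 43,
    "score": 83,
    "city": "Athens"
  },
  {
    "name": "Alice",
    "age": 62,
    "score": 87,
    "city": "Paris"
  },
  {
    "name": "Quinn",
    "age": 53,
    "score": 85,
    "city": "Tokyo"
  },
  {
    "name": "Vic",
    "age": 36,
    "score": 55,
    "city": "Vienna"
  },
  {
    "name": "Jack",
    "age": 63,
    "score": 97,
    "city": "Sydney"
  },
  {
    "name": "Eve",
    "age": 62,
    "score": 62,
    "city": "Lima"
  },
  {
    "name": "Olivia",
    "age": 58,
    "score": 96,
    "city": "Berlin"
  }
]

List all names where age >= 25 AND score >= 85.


Checking both conditions:
  Tina (age=30, score=91) -> YES
  Chen (age=48, score=76) -> no
  Iris (age=56, score=85) -> YES
  Uma (age=43, score=83) -> no
  Alice (age=62, score=87) -> YES
  Quinn (age=53, score=85) -> YES
  Vic (age=36, score=55) -> no
  Jack (age=63, score=97) -> YES
  Eve (age=62, score=62) -> no
  Olivia (age=58, score=96) -> YES


ANSWER: Tina, Iris, Alice, Quinn, Jack, Olivia


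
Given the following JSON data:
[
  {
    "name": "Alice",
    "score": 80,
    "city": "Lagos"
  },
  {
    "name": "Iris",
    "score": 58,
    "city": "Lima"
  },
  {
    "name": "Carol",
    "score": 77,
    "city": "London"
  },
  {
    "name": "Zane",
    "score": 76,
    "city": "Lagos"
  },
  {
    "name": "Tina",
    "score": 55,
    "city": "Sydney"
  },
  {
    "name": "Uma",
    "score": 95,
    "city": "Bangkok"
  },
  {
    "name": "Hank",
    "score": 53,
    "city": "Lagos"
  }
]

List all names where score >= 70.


Filtering records where score >= 70:
  Alice (score=80) -> YES
  Iris (score=58) -> no
  Carol (score=77) -> YES
  Zane (score=76) -> YES
  Tina (score=55) -> no
  Uma (score=95) -> YES
  Hank (score=53) -> no


ANSWER: Alice, Carol, Zane, Uma


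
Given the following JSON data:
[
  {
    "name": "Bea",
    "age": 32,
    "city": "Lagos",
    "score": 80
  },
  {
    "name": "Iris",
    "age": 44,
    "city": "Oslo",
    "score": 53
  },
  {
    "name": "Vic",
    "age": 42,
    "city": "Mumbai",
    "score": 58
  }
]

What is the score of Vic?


Looking up record where name = Vic
Record index: 2
Field 'score' = 58

ANSWER: 58


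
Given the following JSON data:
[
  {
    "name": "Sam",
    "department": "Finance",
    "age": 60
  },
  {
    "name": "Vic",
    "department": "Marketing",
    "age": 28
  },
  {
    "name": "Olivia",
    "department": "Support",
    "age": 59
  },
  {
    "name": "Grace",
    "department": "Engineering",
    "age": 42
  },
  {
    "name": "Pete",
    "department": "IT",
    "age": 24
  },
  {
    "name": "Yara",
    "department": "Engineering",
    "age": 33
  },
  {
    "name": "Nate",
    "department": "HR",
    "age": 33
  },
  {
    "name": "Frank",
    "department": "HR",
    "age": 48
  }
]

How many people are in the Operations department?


Scanning records for department = Operations
  No matches found
Count: 0

ANSWER: 0


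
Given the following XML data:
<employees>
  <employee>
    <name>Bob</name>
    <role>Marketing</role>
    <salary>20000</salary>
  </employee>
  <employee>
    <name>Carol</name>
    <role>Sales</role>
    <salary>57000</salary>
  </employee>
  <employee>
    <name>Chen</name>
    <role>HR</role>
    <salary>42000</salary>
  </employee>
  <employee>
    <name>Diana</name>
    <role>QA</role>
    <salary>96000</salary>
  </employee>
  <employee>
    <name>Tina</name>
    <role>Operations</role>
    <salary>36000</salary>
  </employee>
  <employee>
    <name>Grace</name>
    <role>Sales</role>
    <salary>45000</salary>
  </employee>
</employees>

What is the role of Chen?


Searching for <employee> with <name>Chen</name>
Found at position 3
<role>HR</role>

ANSWER: HR


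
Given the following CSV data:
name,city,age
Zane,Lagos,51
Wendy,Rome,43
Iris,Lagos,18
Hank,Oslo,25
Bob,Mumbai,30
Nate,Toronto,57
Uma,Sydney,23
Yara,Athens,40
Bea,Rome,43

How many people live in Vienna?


Scanning city column for 'Vienna':
Total matches: 0

ANSWER: 0


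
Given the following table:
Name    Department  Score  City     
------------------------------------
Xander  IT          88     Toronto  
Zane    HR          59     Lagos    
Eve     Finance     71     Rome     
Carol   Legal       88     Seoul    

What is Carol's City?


Row 4: Carol
City = Seoul

ANSWER: Seoul


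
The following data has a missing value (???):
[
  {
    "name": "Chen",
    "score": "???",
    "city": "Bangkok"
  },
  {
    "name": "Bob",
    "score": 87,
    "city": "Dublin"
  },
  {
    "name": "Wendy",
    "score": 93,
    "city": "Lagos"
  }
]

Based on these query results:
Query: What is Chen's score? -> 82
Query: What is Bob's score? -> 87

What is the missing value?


The missing value is Chen's score
From query: Chen's score = 82

ANSWER: 82


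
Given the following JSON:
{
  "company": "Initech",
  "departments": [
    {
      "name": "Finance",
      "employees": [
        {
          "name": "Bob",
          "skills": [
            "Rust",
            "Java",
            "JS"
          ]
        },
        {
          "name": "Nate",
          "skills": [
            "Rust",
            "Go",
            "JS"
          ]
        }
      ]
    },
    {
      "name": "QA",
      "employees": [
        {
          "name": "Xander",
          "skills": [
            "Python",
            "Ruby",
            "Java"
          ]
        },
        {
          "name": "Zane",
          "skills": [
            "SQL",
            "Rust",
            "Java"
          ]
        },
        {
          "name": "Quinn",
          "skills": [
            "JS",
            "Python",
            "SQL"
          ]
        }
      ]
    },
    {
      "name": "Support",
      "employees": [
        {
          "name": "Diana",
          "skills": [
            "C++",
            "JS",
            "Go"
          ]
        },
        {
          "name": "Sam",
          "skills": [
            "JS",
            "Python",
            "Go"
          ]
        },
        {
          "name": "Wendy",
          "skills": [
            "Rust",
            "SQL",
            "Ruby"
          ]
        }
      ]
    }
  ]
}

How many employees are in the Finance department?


Path: departments[0].employees
Count: 2

ANSWER: 2


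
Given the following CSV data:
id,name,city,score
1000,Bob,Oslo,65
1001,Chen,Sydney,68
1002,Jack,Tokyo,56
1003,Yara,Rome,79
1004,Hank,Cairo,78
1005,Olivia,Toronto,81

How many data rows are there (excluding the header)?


Counting rows (excluding header):
Header: id,name,city,score
Data rows: 6

ANSWER: 6


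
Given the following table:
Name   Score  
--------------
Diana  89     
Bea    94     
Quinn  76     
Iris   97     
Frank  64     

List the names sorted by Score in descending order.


Sorting by Score (descending):
  Iris: 97
  Bea: 94
  Diana: 89
  Quinn: 76
  Frank: 64


ANSWER: Iris, Bea, Diana, Quinn, Frank


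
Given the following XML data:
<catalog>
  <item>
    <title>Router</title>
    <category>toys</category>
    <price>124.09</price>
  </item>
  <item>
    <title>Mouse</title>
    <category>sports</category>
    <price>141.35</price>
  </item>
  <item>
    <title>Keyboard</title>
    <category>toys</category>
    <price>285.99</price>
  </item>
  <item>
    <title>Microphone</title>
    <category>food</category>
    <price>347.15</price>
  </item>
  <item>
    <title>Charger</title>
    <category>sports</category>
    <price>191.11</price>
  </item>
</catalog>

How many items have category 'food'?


Scanning <item> elements for <category>food</category>:
  Item 4: Microphone -> MATCH
Count: 1

ANSWER: 1


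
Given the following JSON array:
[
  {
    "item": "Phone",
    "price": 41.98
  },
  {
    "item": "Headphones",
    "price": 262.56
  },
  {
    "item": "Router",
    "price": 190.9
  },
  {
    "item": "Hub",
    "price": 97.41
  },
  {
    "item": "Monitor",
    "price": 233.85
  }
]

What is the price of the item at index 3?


Array index 3 -> Hub
price = 97.41

ANSWER: 97.41


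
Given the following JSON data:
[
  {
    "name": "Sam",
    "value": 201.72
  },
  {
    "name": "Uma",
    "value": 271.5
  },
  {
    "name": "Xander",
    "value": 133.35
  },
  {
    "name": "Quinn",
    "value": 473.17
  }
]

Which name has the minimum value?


Comparing values:
  Sam: 201.72
  Uma: 271.5
  Xander: 133.35
  Quinn: 473.17
Minimum: Xander (133.35)

ANSWER: Xander


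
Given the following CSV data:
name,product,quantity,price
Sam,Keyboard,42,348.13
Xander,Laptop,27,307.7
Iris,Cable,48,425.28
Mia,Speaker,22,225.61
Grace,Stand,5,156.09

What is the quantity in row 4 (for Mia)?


Row 4: Mia
Column 'quantity' = 22

ANSWER: 22


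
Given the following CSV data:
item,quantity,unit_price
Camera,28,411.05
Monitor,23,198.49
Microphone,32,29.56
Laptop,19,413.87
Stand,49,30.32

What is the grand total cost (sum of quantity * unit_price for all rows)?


Computing row totals:
  Camera: 28 * 411.05 = 11509.4
  Monitor: 23 * 198.49 = 4565.27
  Microphone: 32 * 29.56 = 945.92
  Laptop: 19 * 413.87 = 7863.53
  Stand: 49 * 30.32 = 1485.68
Grand total = 11509.4 + 4565.27 + 945.92 + 7863.53 + 1485.68 = 26369.8

ANSWER: 26369.8


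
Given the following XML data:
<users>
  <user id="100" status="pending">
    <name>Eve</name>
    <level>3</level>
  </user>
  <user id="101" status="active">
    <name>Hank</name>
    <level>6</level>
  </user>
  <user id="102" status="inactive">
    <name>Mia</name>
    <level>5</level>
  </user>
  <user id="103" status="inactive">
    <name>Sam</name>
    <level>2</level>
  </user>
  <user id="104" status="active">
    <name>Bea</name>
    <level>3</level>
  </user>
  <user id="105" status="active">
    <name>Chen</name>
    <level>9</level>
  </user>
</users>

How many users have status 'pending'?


Counting users with status='pending':
  Eve (id=100) -> MATCH
Count: 1

ANSWER: 1


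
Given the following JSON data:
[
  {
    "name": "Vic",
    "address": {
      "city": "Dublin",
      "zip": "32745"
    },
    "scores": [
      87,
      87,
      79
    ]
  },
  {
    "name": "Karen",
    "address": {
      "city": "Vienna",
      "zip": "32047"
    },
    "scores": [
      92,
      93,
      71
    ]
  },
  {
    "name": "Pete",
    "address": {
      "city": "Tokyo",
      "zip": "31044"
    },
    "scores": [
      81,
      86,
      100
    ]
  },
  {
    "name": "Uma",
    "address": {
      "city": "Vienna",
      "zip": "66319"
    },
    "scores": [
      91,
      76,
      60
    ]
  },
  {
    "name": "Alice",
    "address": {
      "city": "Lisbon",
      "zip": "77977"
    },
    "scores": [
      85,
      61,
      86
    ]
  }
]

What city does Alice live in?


Path: records[4].address.city
Value: Lisbon

ANSWER: Lisbon


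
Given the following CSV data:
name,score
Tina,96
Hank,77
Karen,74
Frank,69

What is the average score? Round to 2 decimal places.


Scores: 96, 77, 74, 69
Sum = 316
Count = 4
Average = 316 / 4 = 79.00

ANSWER: 79.00


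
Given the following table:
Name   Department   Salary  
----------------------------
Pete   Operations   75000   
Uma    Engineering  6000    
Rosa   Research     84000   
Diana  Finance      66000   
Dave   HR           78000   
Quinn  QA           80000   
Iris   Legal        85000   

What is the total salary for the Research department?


Research department members:
  Rosa: 84000
Total = 84000 = 84000

ANSWER: 84000


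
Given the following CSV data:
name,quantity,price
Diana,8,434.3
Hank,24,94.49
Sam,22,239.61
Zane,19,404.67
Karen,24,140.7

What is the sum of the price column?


Values in 'price' column:
  Row 1: 434.3
  Row 2: 94.49
  Row 3: 239.61
  Row 4: 404.67
  Row 5: 140.7
Sum = 434.3 + 94.49 + 239.61 + 404.67 + 140.7 = 1313.77

ANSWER: 1313.77


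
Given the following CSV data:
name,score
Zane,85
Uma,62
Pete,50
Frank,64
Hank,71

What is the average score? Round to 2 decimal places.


Scores: 85, 62, 50, 64, 71
Sum = 332
Count = 5
Average = 332 / 5 = 66.40

ANSWER: 66.40


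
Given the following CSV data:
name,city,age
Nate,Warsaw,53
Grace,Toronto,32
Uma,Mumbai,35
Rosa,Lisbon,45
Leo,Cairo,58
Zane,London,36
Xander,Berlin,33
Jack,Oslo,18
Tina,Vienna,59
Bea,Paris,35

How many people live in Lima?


Scanning city column for 'Lima':
Total matches: 0

ANSWER: 0


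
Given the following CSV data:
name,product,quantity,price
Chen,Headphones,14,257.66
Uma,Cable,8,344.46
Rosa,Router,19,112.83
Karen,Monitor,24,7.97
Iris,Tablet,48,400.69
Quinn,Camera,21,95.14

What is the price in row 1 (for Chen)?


Row 1: Chen
Column 'price' = 257.66

ANSWER: 257.66


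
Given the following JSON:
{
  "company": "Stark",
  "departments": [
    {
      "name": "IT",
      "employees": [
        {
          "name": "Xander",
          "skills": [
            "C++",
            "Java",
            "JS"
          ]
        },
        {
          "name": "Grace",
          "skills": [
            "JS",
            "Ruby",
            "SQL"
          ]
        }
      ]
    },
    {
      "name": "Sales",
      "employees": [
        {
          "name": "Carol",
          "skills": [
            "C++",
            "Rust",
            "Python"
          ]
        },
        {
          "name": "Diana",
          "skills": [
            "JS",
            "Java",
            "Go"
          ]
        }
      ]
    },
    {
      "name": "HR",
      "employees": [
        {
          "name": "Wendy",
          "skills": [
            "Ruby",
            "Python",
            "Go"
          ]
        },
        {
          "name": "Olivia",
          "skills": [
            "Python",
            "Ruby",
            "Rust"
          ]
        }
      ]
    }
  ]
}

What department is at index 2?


Path: departments[2].name
Value: HR

ANSWER: HR


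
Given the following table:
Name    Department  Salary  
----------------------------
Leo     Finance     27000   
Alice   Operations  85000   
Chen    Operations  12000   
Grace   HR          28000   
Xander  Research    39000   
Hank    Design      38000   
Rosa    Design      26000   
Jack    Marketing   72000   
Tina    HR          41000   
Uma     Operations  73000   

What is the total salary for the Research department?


Research department members:
  Xander: 39000
Total = 39000 = 39000

ANSWER: 39000


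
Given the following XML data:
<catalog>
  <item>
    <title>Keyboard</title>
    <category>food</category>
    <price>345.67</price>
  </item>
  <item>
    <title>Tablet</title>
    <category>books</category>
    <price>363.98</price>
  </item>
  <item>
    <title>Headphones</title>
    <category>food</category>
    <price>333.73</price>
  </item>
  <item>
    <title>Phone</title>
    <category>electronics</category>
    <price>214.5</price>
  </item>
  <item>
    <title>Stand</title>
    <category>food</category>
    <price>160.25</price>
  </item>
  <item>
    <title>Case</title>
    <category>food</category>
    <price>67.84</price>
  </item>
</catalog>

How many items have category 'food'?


Scanning <item> elements for <category>food</category>:
  Item 1: Keyboard -> MATCH
  Item 3: Headphones -> MATCH
  Item 5: Stand -> MATCH
  Item 6: Case -> MATCH
Count: 4

ANSWER: 4


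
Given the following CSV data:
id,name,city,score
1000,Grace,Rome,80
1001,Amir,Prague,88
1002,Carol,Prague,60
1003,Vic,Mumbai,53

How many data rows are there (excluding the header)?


Counting rows (excluding header):
Header: id,name,city,score
Data rows: 4

ANSWER: 4


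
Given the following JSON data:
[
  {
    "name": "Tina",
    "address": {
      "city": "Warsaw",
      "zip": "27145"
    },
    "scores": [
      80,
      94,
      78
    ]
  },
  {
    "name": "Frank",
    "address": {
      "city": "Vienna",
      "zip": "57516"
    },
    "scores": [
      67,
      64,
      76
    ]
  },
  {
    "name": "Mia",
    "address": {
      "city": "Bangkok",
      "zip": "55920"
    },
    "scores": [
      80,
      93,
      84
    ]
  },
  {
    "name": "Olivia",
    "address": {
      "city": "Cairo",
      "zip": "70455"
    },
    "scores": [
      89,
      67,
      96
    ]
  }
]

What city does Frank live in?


Path: records[1].address.city
Value: Vienna

ANSWER: Vienna


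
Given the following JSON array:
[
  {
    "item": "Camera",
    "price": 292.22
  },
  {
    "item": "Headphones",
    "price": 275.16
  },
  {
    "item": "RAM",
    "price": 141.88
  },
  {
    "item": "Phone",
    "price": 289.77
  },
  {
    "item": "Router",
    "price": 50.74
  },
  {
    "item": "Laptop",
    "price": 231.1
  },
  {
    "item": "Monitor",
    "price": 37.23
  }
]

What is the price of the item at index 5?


Array index 5 -> Laptop
price = 231.1

ANSWER: 231.1


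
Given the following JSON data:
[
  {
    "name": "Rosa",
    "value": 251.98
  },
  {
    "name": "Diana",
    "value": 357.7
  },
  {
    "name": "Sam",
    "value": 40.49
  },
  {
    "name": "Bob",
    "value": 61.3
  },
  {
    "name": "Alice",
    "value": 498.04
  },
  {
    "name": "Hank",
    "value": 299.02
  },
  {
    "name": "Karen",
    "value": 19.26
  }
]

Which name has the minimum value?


Comparing values:
  Rosa: 251.98
  Diana: 357.7
  Sam: 40.49
  Bob: 61.3
  Alice: 498.04
  Hank: 299.02
  Karen: 19.26
Minimum: Karen (19.26)

ANSWER: Karen


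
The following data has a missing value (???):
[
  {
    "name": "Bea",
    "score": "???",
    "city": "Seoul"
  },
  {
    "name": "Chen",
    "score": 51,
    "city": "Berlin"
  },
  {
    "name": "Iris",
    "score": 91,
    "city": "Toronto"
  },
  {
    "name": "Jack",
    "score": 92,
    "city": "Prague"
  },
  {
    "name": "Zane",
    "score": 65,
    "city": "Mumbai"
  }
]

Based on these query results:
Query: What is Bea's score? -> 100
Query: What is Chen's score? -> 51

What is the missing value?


The missing value is Bea's score
From query: Bea's score = 100

ANSWER: 100


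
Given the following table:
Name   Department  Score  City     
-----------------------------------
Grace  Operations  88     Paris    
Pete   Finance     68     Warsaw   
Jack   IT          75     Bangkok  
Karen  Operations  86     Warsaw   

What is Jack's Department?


Row 3: Jack
Department = IT

ANSWER: IT


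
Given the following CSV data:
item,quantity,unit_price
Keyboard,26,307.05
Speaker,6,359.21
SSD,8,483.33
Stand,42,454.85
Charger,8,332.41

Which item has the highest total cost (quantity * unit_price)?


Computing row totals:
  Keyboard: 7983.3
  Speaker: 2155.26
  SSD: 3866.64
  Stand: 19103.7
  Charger: 2659.28
Maximum: Stand (19103.7)

ANSWER: Stand


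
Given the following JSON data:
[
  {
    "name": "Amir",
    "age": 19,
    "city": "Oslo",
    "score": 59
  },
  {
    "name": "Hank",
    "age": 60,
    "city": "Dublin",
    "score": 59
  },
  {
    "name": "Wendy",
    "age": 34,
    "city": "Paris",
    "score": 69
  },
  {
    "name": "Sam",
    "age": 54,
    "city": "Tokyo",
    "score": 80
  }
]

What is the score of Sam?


Looking up record where name = Sam
Record index: 3
Field 'score' = 80

ANSWER: 80


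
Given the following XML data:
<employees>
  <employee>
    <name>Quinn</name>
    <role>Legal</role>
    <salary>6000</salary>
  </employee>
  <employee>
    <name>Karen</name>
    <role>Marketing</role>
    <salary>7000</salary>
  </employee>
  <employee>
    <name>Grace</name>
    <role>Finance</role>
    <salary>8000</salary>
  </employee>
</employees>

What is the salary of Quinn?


Searching for <employee> with <name>Quinn</name>
Found at position 1
<salary>6000</salary>

ANSWER: 6000


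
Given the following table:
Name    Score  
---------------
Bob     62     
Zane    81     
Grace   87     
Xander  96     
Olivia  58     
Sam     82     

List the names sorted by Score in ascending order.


Sorting by Score (ascending):
  Olivia: 58
  Bob: 62
  Zane: 81
  Sam: 82
  Grace: 87
  Xander: 96


ANSWER: Olivia, Bob, Zane, Sam, Grace, Xander


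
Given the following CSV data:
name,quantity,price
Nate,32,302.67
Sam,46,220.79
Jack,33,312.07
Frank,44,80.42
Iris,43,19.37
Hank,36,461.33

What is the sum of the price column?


Values in 'price' column:
  Row 1: 302.67
  Row 2: 220.79
  Row 3: 312.07
  Row 4: 80.42
  Row 5: 19.37
  Row 6: 461.33
Sum = 302.67 + 220.79 + 312.07 + 80.42 + 19.37 + 461.33 = 1396.65

ANSWER: 1396.65


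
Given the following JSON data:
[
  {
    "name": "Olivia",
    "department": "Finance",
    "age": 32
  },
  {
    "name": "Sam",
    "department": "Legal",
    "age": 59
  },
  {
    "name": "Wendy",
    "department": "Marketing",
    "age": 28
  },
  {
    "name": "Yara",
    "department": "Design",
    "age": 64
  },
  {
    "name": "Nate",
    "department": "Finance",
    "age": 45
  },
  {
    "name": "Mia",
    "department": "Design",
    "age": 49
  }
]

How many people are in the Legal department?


Scanning records for department = Legal
  Record 1: Sam
Count: 1

ANSWER: 1


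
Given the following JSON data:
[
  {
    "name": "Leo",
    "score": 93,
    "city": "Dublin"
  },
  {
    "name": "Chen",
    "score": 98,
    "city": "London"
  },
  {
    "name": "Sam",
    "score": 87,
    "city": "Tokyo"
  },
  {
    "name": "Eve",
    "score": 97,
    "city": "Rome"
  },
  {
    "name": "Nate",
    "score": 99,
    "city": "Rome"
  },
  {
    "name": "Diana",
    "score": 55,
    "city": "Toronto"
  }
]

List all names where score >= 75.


Filtering records where score >= 75:
  Leo (score=93) -> YES
  Chen (score=98) -> YES
  Sam (score=87) -> YES
  Eve (score=97) -> YES
  Nate (score=99) -> YES
  Diana (score=55) -> no


ANSWER: Leo, Chen, Sam, Eve, Nate


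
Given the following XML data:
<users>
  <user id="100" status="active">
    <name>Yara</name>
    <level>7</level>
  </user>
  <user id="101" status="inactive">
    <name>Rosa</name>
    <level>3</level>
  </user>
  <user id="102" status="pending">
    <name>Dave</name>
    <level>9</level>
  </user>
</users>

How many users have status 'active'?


Counting users with status='active':
  Yara (id=100) -> MATCH
Count: 1

ANSWER: 1


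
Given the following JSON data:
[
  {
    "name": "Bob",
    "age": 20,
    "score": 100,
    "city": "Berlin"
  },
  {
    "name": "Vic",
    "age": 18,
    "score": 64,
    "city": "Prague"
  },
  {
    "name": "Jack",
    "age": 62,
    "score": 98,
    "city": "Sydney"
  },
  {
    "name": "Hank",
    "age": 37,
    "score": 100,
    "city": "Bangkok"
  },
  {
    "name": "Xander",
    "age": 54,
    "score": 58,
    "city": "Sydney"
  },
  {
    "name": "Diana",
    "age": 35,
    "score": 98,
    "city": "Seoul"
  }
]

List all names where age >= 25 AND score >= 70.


Checking both conditions:
  Bob (age=20, score=100) -> no
  Vic (age=18, score=64) -> no
  Jack (age=62, score=98) -> YES
  Hank (age=37, score=100) -> YES
  Xander (age=54, score=58) -> no
  Diana (age=35, score=98) -> YES


ANSWER: Jack, Hank, Diana


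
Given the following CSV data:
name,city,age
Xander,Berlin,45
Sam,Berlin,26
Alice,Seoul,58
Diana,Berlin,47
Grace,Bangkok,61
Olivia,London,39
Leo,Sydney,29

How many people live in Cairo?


Scanning city column for 'Cairo':
Total matches: 0

ANSWER: 0


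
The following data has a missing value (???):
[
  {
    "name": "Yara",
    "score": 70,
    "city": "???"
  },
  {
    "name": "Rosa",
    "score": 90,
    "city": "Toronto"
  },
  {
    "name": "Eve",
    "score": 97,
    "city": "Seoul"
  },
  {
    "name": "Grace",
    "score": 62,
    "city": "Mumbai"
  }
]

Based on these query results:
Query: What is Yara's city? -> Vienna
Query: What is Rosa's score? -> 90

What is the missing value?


The missing value is Yara's city
From query: Yara's city = Vienna

ANSWER: Vienna


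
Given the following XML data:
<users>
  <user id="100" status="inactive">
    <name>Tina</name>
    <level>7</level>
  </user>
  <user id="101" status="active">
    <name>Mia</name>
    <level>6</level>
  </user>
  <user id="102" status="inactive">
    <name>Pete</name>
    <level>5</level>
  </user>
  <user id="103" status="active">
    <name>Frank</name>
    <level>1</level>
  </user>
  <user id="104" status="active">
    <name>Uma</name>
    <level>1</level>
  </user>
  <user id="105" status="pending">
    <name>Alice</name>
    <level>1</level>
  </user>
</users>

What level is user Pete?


Finding user: Pete
<level>5</level>

ANSWER: 5


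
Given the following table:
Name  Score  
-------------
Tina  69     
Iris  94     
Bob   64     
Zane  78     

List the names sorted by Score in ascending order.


Sorting by Score (ascending):
  Bob: 64
  Tina: 69
  Zane: 78
  Iris: 94


ANSWER: Bob, Tina, Zane, Iris


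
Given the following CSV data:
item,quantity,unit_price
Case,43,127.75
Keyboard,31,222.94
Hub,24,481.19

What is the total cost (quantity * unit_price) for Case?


Row: Case
quantity = 43
unit_price = 127.75
total = 43 * 127.75 = 5493.25

ANSWER: 5493.25


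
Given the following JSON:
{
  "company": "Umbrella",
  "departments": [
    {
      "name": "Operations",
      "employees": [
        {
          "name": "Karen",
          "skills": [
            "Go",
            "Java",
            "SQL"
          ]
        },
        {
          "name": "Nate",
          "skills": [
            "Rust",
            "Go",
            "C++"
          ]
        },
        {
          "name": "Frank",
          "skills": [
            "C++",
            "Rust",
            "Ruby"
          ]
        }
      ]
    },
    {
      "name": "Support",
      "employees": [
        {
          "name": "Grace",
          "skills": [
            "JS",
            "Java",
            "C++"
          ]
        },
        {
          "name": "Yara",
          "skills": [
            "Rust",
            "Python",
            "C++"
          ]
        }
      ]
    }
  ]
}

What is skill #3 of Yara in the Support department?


Path: departments[1].employees[1].skills[2]
Value: C++

ANSWER: C++


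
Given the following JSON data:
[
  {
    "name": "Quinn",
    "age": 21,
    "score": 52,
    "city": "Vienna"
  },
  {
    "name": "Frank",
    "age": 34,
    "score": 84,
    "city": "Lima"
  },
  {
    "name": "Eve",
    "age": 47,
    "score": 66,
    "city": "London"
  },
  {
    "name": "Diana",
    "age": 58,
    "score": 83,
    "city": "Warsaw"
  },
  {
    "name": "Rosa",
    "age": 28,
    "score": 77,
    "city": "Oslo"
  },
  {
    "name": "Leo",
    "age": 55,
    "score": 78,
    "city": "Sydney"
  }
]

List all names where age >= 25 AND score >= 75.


Checking both conditions:
  Quinn (age=21, score=52) -> no
  Frank (age=34, score=84) -> YES
  Eve (age=47, score=66) -> no
  Diana (age=58, score=83) -> YES
  Rosa (age=28, score=77) -> YES
  Leo (age=55, score=78) -> YES


ANSWER: Frank, Diana, Rosa, Leo


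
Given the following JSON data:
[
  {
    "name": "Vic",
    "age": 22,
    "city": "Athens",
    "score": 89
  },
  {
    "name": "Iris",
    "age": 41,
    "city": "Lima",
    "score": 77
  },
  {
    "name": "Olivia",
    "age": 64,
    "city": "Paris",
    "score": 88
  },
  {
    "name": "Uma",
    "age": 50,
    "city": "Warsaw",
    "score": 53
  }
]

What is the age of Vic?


Looking up record where name = Vic
Record index: 0
Field 'age' = 22

ANSWER: 22


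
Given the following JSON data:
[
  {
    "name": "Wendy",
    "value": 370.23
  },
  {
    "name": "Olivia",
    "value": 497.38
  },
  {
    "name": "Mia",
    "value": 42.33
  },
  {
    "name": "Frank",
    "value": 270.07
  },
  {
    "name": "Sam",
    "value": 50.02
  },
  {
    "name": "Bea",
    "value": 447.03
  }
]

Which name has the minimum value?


Comparing values:
  Wendy: 370.23
  Olivia: 497.38
  Mia: 42.33
  Frank: 270.07
  Sam: 50.02
  Bea: 447.03
Minimum: Mia (42.33)

ANSWER: Mia


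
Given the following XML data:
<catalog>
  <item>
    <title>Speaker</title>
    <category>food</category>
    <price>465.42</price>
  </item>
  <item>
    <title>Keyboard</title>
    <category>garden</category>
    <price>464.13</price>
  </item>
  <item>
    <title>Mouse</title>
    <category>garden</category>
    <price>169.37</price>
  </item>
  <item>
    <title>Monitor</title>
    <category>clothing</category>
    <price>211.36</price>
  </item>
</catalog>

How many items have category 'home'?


Scanning <item> elements for <category>home</category>:
Count: 0

ANSWER: 0
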